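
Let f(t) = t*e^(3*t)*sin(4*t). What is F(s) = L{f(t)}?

F(s) = 8*(s - 3)/(s^2 - 6*s + 25)^2

L{sin(4t)} = 4/(s^2 + 16).
Multiplying by e^(3t) shifts s → s - 3, so L{e^(3*t)*sin(4*t)} = 4/((s - 3)^2 + 16).
Then apply L{t·g(t)} = -d/ds[G(s)] with G(s) = 4/((s - 3)^2 + 16):
differentiating 1 time and applying the sign gives 8*(s - 3)/(s^2 - 6*s + 25)^2.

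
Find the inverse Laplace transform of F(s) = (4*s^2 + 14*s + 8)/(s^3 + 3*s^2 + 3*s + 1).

-t^2*exp(-t) + 6*t*exp(-t) + 4*exp(-t)

Factor the denominator: s^3 + 3*s^2 + 3*s + 1 = (s + 1)^3.
Partial fraction decomposition gives [4/(s + 1)] + [6/(s + 1)^2] + [-2/(s + 1)^3].
Invert each term: 4/(s + 1) ↔ 4e^(-t); 6/(s + 1)^2 ↔ 6t·e^(-t); -2/(s + 1)^3 ↔ (-1)t^2·e^(-t).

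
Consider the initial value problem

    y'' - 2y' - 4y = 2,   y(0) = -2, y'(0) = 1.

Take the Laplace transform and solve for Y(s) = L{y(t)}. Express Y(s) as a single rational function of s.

Take the Laplace transform of both sides.
With L{y''} = s^2 Y - s·y(0) - y'(0) and L{y'} = sY - y(0), with y(0) = -2, y'(0) = 1: the LHS transforms to (s^2 - 2*s - 4)Y - (-2*s + 5).
The right side is L{2} = 2/s.
So (s^2 - 2*s - 4)Y = 2/s + (-2*s + 5).
Divide through and combine into a single rational function.

Y(s) = (-2*s^2 + 5*s + 2)/(s^3 - 2*s^2 - 4*s)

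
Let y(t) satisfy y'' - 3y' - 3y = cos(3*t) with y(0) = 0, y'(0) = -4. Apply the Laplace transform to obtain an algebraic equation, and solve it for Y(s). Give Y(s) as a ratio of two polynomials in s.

Laplace-transform each side.
Using L{y''} = s^2 Y - s·y(0) - y'(0) and L{y'} = sY - y(0), with y(0) = 0, y'(0) = -4, the left side becomes (s^2 - 3*s - 3)Y - (-4).
The right side is L{cos(3*t)} = s/(s^2 + 9).
So (s^2 - 3*s - 3)Y = s/(s^2 + 9) + (-4).
Isolate Y and clear denominators.

Y(s) = (-4*s^2 + s - 36)/(s^4 - 3*s^3 + 6*s^2 - 27*s - 27)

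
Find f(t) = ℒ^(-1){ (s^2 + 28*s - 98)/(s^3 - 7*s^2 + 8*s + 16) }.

f(t) = 6*t*exp(4*t) + 6*exp(4*t) - 5*exp(-t)

Factor the denominator: s^3 - 7*s^2 + 8*s + 16 = (s - 4)^2*(s + 1).
Partial fraction decomposition gives [6/(s - 4)] + [6/(s - 4)^2] + [-5/(s + 1)].
Invert each term: 6/(s - 4) ↔ 6e^(4t); 6/(s - 4)^2 ↔ 6t·e^(4t); -5/(s + 1) ↔ -5e^(-t).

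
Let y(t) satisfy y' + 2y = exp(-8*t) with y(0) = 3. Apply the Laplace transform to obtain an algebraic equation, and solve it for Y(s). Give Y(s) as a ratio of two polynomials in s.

Laplace-transform each side.
Using L{y'} = sY - y(0) = sY - 3, the left side becomes (s + 2)Y - (3).
The right side is L{exp(-8*t)} = 1/(s + 8).
So (s + 2)Y = 1/(s + 8) + (3).
Divide through and combine into a single rational function.

Y(s) = (3*s + 25)/(s^2 + 10*s + 16)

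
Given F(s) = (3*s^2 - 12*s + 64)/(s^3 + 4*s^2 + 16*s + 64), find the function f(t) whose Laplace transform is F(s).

f(t) = -sin(4*t) - 2*cos(4*t) + 5*exp(-4*t)

Factor the denominator: s^3 + 4*s^2 + 16*s + 64 = (s + 4)*(s^2 + 16).
Partial fraction decomposition gives [5/(s + 4)] + [-2*s/(s^2 + 16)] + [-4/(s^2 + 16)].
Invert each term: 5/(s + 4) ↔ 5e^(-4t); -2·s/(s^2 + 16) ↔ -2cos(4t); -1·4/(s^2 + 16) ↔ -sin(4t).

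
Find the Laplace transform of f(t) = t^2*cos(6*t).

2*s*(s^2 - 108)/(s^2 + 36)^3

L{cos(6t)} = s/(s^2 + 36).
Then apply L{t^2·g(t)} = (-1)^2 d^2/ds^2[G(s)] with G(s) = s/(s^2 + 36):
differentiating 2 times and applying the sign gives 2*s*(s^2 - 108)/(s^2 + 36)^3.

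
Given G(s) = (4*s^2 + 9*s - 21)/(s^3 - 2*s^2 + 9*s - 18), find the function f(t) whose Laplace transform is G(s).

Factor the denominator: s^3 - 2*s^2 + 9*s - 18 = (s - 2)*(s^2 + 9).
Partial fraction decomposition gives [1/(s - 2)] + [3*s/(s^2 + 9)] + [15/(s^2 + 9)].
Invert each term: 1/(s - 2) ↔ e^(2t); 3·s/(s^2 + 9) ↔ 3cos(3t); 5·3/(s^2 + 9) ↔ 5sin(3t).

f(t) = exp(2*t) + 5*sin(3*t) + 3*cos(3*t)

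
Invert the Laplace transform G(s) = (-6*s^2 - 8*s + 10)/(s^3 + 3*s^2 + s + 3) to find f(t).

f(t) = 4*sin(t) - 4*cos(t) - 2*exp(-3*t)

Factor the denominator: s^3 + 3*s^2 + s + 3 = (s + 3)*(s^2 + 1).
Partial fraction decomposition gives [-2/(s + 3)] + [-4*s/(s^2 + 1)] + [4/(s^2 + 1)].
Invert each term: -2/(s + 3) ↔ -2e^(-3t); -4·s/(s^2 + 1) ↔ -4cos(t); 4·1/(s^2 + 1) ↔ 4sin(t).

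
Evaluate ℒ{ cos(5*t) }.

s/(s^2 + 25)

L{cos(5t)} = s/(s^2 + 25).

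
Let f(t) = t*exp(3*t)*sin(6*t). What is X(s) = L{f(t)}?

L{sin(6t)} = 6/(s^2 + 36).
Multiplying by e^(3t) shifts s → s - 3, so L{exp(3*t)*sin(6*t)} = 6/((s - 3)^2 + 36).
Then apply L{t·g(t)} = -d/ds[G(s)] with G(s) = 6/((s - 3)^2 + 36):
differentiating 1 time and applying the sign gives 12*(s - 3)/(s^2 - 6*s + 45)^2.

X(s) = 12*(s - 3)/(s^2 - 6*s + 45)^2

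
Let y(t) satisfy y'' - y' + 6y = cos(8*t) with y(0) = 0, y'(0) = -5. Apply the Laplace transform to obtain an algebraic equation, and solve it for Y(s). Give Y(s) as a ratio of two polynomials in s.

Y(s) = (-5*s^2 + s - 320)/(s^4 - s^3 + 70*s^2 - 64*s + 384)

Transform both sides with L{·}.
With L{y''} = s^2 Y - s·y(0) - y'(0) and L{y'} = sY - y(0), with y(0) = 0, y'(0) = -5: the LHS transforms to (s^2 - s + 6)Y - (-5).
The right side is L{cos(8*t)} = s/(s^2 + 64).
So (s^2 - s + 6)Y = s/(s^2 + 64) + (-5).
Isolate Y and clear denominators.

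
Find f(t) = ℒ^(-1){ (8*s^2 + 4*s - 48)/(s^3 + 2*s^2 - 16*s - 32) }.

Factor the denominator: s^3 + 2*s^2 - 16*s - 32 = (s - 4)*(s + 2)*(s + 4).
Partial fraction decomposition gives [2/(s - 4)] + [2/(s + 2)] + [4/(s + 4)].
Invert each term: 2/(s - 4) ↔ 2e^(4t); 2/(s + 2) ↔ 2e^(-2t); 4/(s + 4) ↔ 4e^(-4t).

f(t) = 2*exp(4*t) + 2*exp(-2*t) + 4*exp(-4*t)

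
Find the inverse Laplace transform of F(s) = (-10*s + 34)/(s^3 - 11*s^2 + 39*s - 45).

-2*t*exp(3*t) - 4*exp(5*t) + 4*exp(3*t)

Factor the denominator: s^3 - 11*s^2 + 39*s - 45 = (s - 5)*(s - 3)^2.
Partial fraction decomposition gives [4/(s - 3)] + [-2/(s - 3)^2] + [-4/(s - 5)].
Invert each term: 4/(s - 3) ↔ 4e^(3t); -2/(s - 3)^2 ↔ -2t·e^(3t); -4/(s - 5) ↔ -4e^(5t).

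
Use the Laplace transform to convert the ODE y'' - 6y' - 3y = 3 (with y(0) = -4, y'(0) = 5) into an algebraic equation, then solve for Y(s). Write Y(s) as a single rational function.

Y(s) = (-4*s^2 + 29*s + 3)/(s^3 - 6*s^2 - 3*s)

Take the Laplace transform of both sides.
With L{y''} = s^2 Y - s·y(0) - y'(0) and L{y'} = sY - y(0), with y(0) = -4, y'(0) = 5: the LHS transforms to (s^2 - 6*s - 3)Y - (-4*s + 29).
The right side is L{3} = 3/s.
So (s^2 - 6*s - 3)Y = 3/s + (-4*s + 29).
Isolate Y and clear denominators.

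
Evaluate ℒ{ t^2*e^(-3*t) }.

L{t^2} = 2!/s^3 = 2/s^3.
By the first shifting theorem, multiplying by e^(-3t) replaces s with s + 3.

2/(s + 3)^3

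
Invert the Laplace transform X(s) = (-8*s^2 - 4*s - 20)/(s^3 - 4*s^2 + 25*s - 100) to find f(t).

Factor the denominator: s^3 - 4*s^2 + 25*s - 100 = (s - 4)*(s^2 + 25).
Partial fraction decomposition gives [-4/(s - 4)] + [-4*s/(s^2 + 25)] + [-20/(s^2 + 25)].
Invert each term: -4/(s - 4) ↔ -4e^(4t); -4·s/(s^2 + 25) ↔ -4cos(5t); -4·5/(s^2 + 25) ↔ -4sin(5t).

f(t) = -4*exp(4*t) - 4*sin(5*t) - 4*cos(5*t)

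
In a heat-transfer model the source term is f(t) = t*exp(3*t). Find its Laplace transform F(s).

F(s) = (s - 3)^(-2)

L{e^(3t)} = 1/(s - 3).
Then apply L{t·g(t)} = -d/ds[G(s)] with G(s) = 1/(s - 3):
differentiating 1 time and applying the sign gives (s - 3)^(-2).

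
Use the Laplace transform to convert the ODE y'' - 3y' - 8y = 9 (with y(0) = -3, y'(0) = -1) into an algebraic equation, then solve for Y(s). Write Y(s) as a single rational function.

Y(s) = (-3*s^2 + 8*s + 9)/(s^3 - 3*s^2 - 8*s)

Laplace-transform each side.
With L{y''} = s^2 Y - s·y(0) - y'(0) and L{y'} = sY - y(0), with y(0) = -3, y'(0) = -1: the LHS transforms to (s^2 - 3*s - 8)Y - (-3*s + 8).
The right side is L{9} = 9/s.
So (s^2 - 3*s - 8)Y = 9/s + (-3*s + 8).
Divide through and combine into a single rational function.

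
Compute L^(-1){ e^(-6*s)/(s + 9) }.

Heaviside(t - 6)*(exp(-9*t + 54))

The factor e^(-6s) signals a time shift by c = 6 (second shifting theorem).
L{e^(-9t)} = 1/(s + 9), so L^-1{1/(s + 9)} = e^(-9*t).
Hence the inverse is u(t - 6) times that function evaluated at t - 6.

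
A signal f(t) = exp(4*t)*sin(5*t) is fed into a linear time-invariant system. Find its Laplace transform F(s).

L{sin(5t)} = 5/(s^2 + 25).
By the first shifting theorem, multiplying by e^(4t) replaces s with s - 4.

F(s) = 5/((s - 4)^2 + 25)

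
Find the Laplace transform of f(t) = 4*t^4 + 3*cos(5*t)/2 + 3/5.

3*s/(2*(s^2 + 25)) + 3/(5*s) + 96/s^5

The transform is linear, so treat each term independently.
(4)·[L{t^4} = 4!/s^5 = 24/s^5]; (3/2)·[L{cos(5t)} = s/(s^2 + 25)]; L{3/5} = (3/5)/s.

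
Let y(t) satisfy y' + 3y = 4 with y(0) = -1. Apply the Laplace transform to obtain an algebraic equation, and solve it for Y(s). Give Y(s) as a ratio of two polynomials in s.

Y(s) = (-s + 4)/(s^2 + 3*s)

Apply the Laplace transform to the equation.
With L{y'} = sY - y(0) = sY - (-1): the LHS transforms to (s + 3)Y - (-1).
The right side is L{4} = 4/s.
So (s + 3)Y = 4/s + (-1).
Solve for Y(s) and write it as one ratio of polynomials.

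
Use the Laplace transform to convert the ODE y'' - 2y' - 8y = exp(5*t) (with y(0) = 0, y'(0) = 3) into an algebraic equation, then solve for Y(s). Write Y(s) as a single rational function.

Take the Laplace transform of both sides.
The derivative rules (L{y''} = s^2 Y - s·y(0) - y'(0) and L{y'} = sY - y(0), with y(0) = 0, y'(0) = 3) turn the left side into (s^2 - 2*s - 8)Y - (3).
The right side is L{exp(5*t)} = 1/(s - 5).
So (s^2 - 2*s - 8)Y = 1/(s - 5) + (3).
Divide through and combine into a single rational function.

Y(s) = (3*s - 14)/(s^3 - 7*s^2 + 2*s + 40)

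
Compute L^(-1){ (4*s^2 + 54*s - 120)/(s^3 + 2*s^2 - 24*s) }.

4*exp(4*t) + 5 - 5*exp(-6*t)

Factor the denominator: s^3 + 2*s^2 - 24*s = s*(s - 4)*(s + 6).
Partial fraction decomposition gives [-5/(s + 6)] + [5/s] + [4/(s - 4)].
Invert each term: -5/(s + 6) ↔ -5e^(-6t); 5/(s - 0) ↔ 5e^(0t); 4/(s - 4) ↔ 4e^(4t).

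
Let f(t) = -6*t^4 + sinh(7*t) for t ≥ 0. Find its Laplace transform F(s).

Apply the Laplace transform termwise.
(-6)·[L{t^4} = 4!/s^5 = 24/s^5]; L{sinh(7t)} = 7/(s^2 - 49).

F(s) = 7/(s^2 - 49) - 144/s^5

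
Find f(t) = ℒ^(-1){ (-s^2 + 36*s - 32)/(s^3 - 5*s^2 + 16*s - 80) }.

f(t) = 3*exp(5*t) + 4*sin(4*t) - 4*cos(4*t)

Factor the denominator: s^3 - 5*s^2 + 16*s - 80 = (s - 5)*(s^2 + 16).
Partial fraction decomposition gives [3/(s - 5)] + [-4*s/(s^2 + 16)] + [16/(s^2 + 16)].
Invert each term: 3/(s - 5) ↔ 3e^(5t); -4·s/(s^2 + 16) ↔ -4cos(4t); 4·4/(s^2 + 16) ↔ 4sin(4t).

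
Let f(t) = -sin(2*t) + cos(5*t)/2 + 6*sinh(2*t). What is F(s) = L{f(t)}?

By linearity of the Laplace transform, transform each term separately.
(-1)·[L{sin(2t)} = 2/(s^2 + 4)]; (6)·[L{sinh(2t)} = 2/(s^2 - 4)]; (1/2)·[L{cos(5t)} = s/(s^2 + 25)].

F(s) = s/(2*(s^2 + 25)) - 2/(s^2 + 4) + 12/(s^2 - 4)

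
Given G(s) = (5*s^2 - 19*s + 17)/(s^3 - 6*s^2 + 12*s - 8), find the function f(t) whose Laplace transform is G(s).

Factor the denominator: s^3 - 6*s^2 + 12*s - 8 = (s - 2)^3.
Partial fraction decomposition gives [5/(s - 2)] + [(s - 2)^(-2)] + [-1/(s - 2)^3].
Invert each term: 5/(s - 2) ↔ 5e^(2t); 1/(s - 2)^2 ↔ t·e^(2t); -1/(s - 2)^3 ↔ (-1/2)t^2·e^(2t).

f(t) = -t^2*exp(2*t)/2 + t*exp(2*t) + 5*exp(2*t)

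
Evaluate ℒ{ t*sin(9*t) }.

18*s/(s^2 + 81)^2

L{sin(9t)} = 9/(s^2 + 81).
Then apply L{t·g(t)} = -d/ds[G(s)] with G(s) = 9/(s^2 + 81):
differentiating 1 time and applying the sign gives 18*s/(s^2 + 81)^2.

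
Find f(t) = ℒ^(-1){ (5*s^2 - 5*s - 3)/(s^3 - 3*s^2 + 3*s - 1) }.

f(t) = -3*t^2*exp(t)/2 + 5*t*exp(t) + 5*exp(t)

Factor the denominator: s^3 - 3*s^2 + 3*s - 1 = (s - 1)^3.
Partial fraction decomposition gives [5/(s - 1)] + [5/(s - 1)^2] + [-3/(s - 1)^3].
Invert each term: 5/(s - 1) ↔ 5e^(t); 5/(s - 1)^2 ↔ 5t·e^(t); -3/(s - 1)^3 ↔ (-3/2)t^2·e^(t).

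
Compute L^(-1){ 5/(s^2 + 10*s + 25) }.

Rewrite the denominator: s^2 + 10*s + 25 = (s + 5)^2.
The form in (s + 5) signals a first-shifting-theorem factor e^(-5t).
Since L{t} = 1!/s^2 = 1/s^2, the inverse is t*exp(-5*t), scaled by 5.

5*t*exp(-5*t)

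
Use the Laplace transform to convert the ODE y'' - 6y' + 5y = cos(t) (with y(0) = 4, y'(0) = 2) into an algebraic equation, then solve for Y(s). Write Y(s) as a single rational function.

Laplace-transform each side.
Using L{y''} = s^2 Y - s·y(0) - y'(0) and L{y'} = sY - y(0), with y(0) = 4, y'(0) = 2, the left side becomes (s^2 - 6*s + 5)Y - (4*s - 22).
The right side is L{cos(t)} = s/(s^2 + 1).
So (s^2 - 6*s + 5)Y = s/(s^2 + 1) + (4*s - 22).
Divide through and combine into a single rational function.

Y(s) = (4*s^3 - 22*s^2 + 5*s - 22)/(s^4 - 6*s^3 + 6*s^2 - 6*s + 5)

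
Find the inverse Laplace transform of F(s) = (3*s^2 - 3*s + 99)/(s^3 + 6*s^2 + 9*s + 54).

Factor the denominator: s^3 + 6*s^2 + 9*s + 54 = (s + 6)*(s^2 + 9).
Partial fraction decomposition gives [5/(s + 6)] + [-2*s/(s^2 + 9)] + [9/(s^2 + 9)].
Invert each term: 5/(s + 6) ↔ 5e^(-6t); -2·s/(s^2 + 9) ↔ -2cos(3t); 3·3/(s^2 + 9) ↔ 3sin(3t).

3*sin(3*t) - 2*cos(3*t) + 5*exp(-6*t)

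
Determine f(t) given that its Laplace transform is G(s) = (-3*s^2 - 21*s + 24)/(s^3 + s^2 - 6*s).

f(t) = -3*exp(2*t) - 4 + 4*exp(-3*t)

Factor the denominator: s^3 + s^2 - 6*s = s*(s - 2)*(s + 3).
Partial fraction decomposition gives [4/(s + 3)] + [-4/s] + [-3/(s - 2)].
Invert each term: 4/(s + 3) ↔ 4e^(-3t); -4/(s - 0) ↔ -4e^(0t); -3/(s - 2) ↔ -3e^(2t).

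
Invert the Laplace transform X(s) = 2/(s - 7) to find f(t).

f(t) = 2*exp(7*t)

Since L{e^(7t)} = 1/(s - 7), the inverse is e^(7*t), scaled by 2.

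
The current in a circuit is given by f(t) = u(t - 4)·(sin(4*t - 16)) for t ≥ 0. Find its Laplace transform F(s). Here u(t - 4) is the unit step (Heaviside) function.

F(s) = 4*exp(-4*s)/(s^2 + 16)

By the second shifting theorem, L{u(t - c)·g(t - c)} = e^(-cs)·G(s) with c = 4 and G(s) = L{g(t)}.
L{sin(4t)} = 4/(s^2 + 16).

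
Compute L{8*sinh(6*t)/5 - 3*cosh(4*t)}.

-3*s/(s^2 - 16) + 48/(5*(s^2 - 36))

Apply the Laplace transform termwise.
(-3)·[L{cosh(4t)} = s/(s^2 - 16)]; (8/5)·[L{sinh(6t)} = 6/(s^2 - 36)].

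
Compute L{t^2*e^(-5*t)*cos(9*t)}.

L{cos(9t)} = s/(s^2 + 81).
Multiplying by e^(-5t) shifts s → s + 5, so L{e^(-5*t)*cos(9*t)} = (s + 5)/((s + 5)^2 + 81).
Then apply L{t^2·g(t)} = (-1)^2 d^2/ds^2[G(s)] with G(s) = (s + 5)/((s + 5)^2 + 81):
differentiating 2 times and applying the sign gives 2*(s + 5)*(s^2 + 10*s - 218)/(s^2 + 10*s + 106)^3.

2*(s + 5)*(s^2 + 10*s - 218)/(s^2 + 10*s + 106)^3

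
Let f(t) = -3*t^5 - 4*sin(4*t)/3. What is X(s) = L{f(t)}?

X(s) = -16/(3*(s^2 + 16)) - 360/s^6

The transform is linear, so treat each term independently.
(-3)·[L{t^5} = 5!/s^6 = 120/s^6]; (-4/3)·[L{sin(4t)} = 4/(s^2 + 16)].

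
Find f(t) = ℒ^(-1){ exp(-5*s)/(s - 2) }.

f(t) = Heaviside(t - 5)*(exp(2*t - 10))

The factor e^(-5s) signals a time shift by c = 5 (second shifting theorem).
L{e^(2t)} = 1/(s - 2), so L^-1{1/(s - 2)} = exp(2*t).
Hence the inverse is u(t - 5) times that function evaluated at t - 5.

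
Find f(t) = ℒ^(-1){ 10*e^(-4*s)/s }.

f(t) = Heaviside(t - 4)*(10)

The factor e^(-4s) signals a time shift by c = 4 (second shifting theorem).
L{10} = 10/s, so L^-1{10/s} = 10.
Hence the inverse is u(t - 4) times that function evaluated at t - 4.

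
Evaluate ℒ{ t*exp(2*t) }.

L{e^(2t)} = 1/(s - 2).
Then apply L{t·g(t)} = -d/ds[G(s)] with G(s) = 1/(s - 2):
differentiating 1 time and applying the sign gives (s - 2)^(-2).

(s - 2)^(-2)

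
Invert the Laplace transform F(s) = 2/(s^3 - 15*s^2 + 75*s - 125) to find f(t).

f(t) = t^2*exp(5*t)

Rewrite the denominator: s^3 - 15*s^2 + 75*s - 125 = (s - 5)^3.
The form in (s - 5) signals a first-shifting-theorem factor e^(5t).
Since L{t^2} = 2!/s^3 = 2/s^3, the inverse is t^2*e^(5*t).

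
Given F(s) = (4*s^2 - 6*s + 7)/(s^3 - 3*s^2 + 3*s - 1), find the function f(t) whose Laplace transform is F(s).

f(t) = 5*t^2*exp(t)/2 + 2*t*exp(t) + 4*exp(t)

Factor the denominator: s^3 - 3*s^2 + 3*s - 1 = (s - 1)^3.
Partial fraction decomposition gives [4/(s - 1)] + [2/(s - 1)^2] + [5/(s - 1)^3].
Invert each term: 4/(s - 1) ↔ 4e^(t); 2/(s - 1)^2 ↔ 2t·e^(t); 5/(s - 1)^3 ↔ (5/2)t^2·e^(t).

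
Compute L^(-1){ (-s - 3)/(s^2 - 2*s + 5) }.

Complete the square in the denominator: s^2 - 2*s + 5 = (s - 1)^2 + 2^2.
Split the numerator to match: -s - 3 = -1·(s - 1) - 2·2.
Invert each term: -1·(s - 1)/((s - 1)^2 + 4) ↔ -e^(t)cos(2t); -2·2/((s - 1)^2 + 4) ↔ -2e^(t)sin(2t).

-2*exp(t)*sin(2*t) - exp(t)*cos(2*t)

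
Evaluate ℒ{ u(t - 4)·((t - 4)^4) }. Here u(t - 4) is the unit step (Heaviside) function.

24*exp(-4*s)/s^5

By the second shifting theorem, L{u(t - c)·g(t - c)} = e^(-cs)·G(s) with c = 4 and G(s) = L{g(t)}.
L{t^4} = 4!/s^5 = 24/s^5.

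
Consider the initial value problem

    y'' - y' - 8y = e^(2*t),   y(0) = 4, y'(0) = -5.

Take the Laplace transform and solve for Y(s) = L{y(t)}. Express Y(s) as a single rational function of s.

Y(s) = (4*s^2 - 17*s + 19)/(s^3 - 3*s^2 - 6*s + 16)

Transform both sides with L{·}.
The derivative rules (L{y''} = s^2 Y - s·y(0) - y'(0) and L{y'} = sY - y(0), with y(0) = 4, y'(0) = -5) turn the left side into (s^2 - s - 8)Y - (4*s - 9).
The right side is L{e^(2*t)} = 1/(s - 2).
So (s^2 - s - 8)Y = 1/(s - 2) + (4*s - 9).
Solve for Y(s) and write it as one ratio of polynomials.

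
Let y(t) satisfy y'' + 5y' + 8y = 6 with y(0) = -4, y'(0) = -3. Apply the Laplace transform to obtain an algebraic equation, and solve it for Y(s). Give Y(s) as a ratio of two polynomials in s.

Y(s) = (-4*s^2 - 23*s + 6)/(s^3 + 5*s^2 + 8*s)

Transform both sides with L{·}.
With L{y''} = s^2 Y - s·y(0) - y'(0) and L{y'} = sY - y(0), with y(0) = -4, y'(0) = -3: the LHS transforms to (s^2 + 5*s + 8)Y - (-4*s - 23).
The right side is L{6} = 6/s.
So (s^2 + 5*s + 8)Y = 6/s + (-4*s - 23).
Divide through and combine into a single rational function.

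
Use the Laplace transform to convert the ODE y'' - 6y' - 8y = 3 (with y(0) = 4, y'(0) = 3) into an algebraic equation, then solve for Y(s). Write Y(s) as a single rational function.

Y(s) = (4*s^2 - 21*s + 3)/(s^3 - 6*s^2 - 8*s)

Take the Laplace transform of both sides.
With L{y''} = s^2 Y - s·y(0) - y'(0) and L{y'} = sY - y(0), with y(0) = 4, y'(0) = 3: the LHS transforms to (s^2 - 6*s - 8)Y - (4*s - 21).
The right side is L{3} = 3/s.
So (s^2 - 6*s - 8)Y = 3/s + (4*s - 21).
Isolate Y and clear denominators.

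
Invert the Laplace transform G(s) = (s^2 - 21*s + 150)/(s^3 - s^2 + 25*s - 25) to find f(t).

Factor the denominator: s^3 - s^2 + 25*s - 25 = (s - 1)*(s^2 + 25).
Partial fraction decomposition gives [5/(s - 1)] + [-4*s/(s^2 + 25)] + [-25/(s^2 + 25)].
Invert each term: 5/(s - 1) ↔ 5e^(t); -4·s/(s^2 + 25) ↔ -4cos(5t); -5·5/(s^2 + 25) ↔ -5sin(5t).

f(t) = 5*exp(t) - 5*sin(5*t) - 4*cos(5*t)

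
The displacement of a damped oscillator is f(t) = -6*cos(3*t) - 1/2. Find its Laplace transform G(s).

G(s) = -6*s/(s^2 + 9) - 1/(2*s)

Apply the Laplace transform termwise.
L{-1/2} = (-1/2)/s; (-6)·[L{cos(3t)} = s/(s^2 + 9)].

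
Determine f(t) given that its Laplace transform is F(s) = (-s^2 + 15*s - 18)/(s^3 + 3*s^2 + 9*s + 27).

f(t) = 2*sin(3*t) + 3*cos(3*t) - 4*exp(-3*t)

Factor the denominator: s^3 + 3*s^2 + 9*s + 27 = (s + 3)*(s^2 + 9).
Partial fraction decomposition gives [-4/(s + 3)] + [3*s/(s^2 + 9)] + [6/(s^2 + 9)].
Invert each term: -4/(s + 3) ↔ -4e^(-3t); 3·s/(s^2 + 9) ↔ 3cos(3t); 2·3/(s^2 + 9) ↔ 2sin(3t).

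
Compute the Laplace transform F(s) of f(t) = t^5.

L{t^5} = 5!/s^6 = 120/s^6.

F(s) = 120/s^6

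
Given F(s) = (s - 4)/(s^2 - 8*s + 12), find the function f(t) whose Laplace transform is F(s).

Rewrite the denominator: s^2 - 8*s + 12 = (s - 4)^2 - 4.
The form in (s - 4) signals a first-shifting-theorem factor e^(4t).
Since L{cosh(2t)} = s/(s^2 - 4), the inverse is e^(4*t)*cosh(2*t).

f(t) = exp(4*t)*cosh(2*t)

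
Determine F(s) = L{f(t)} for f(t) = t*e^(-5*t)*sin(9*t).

L{sin(9t)} = 9/(s^2 + 81).
Multiplying by e^(-5t) shifts s → s + 5, so L{e^(-5*t)*sin(9*t)} = 9/((s + 5)^2 + 81).
Then apply L{t·g(t)} = -d/ds[G(s)] with G(s) = 9/((s + 5)^2 + 81):
differentiating 1 time and applying the sign gives 18*(s + 5)/(s^2 + 10*s + 106)^2.

F(s) = 18*(s + 5)/(s^2 + 10*s + 106)^2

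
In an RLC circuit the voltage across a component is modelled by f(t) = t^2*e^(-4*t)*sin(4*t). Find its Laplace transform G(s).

G(s) = 8*(3*s^2 + 24*s + 32)/(s^2 + 8*s + 32)^3

L{sin(4t)} = 4/(s^2 + 16).
Multiplying by e^(-4t) shifts s → s + 4, so L{e^(-4*t)*sin(4*t)} = 4/((s + 4)^2 + 16).
Then apply L{t^2·g(t)} = (-1)^2 d^2/ds^2[H(s)] with H(s) = 4/((s + 4)^2 + 16):
differentiating 2 times and applying the sign gives 8*(3*s^2 + 24*s + 32)/(s^2 + 8*s + 32)^3.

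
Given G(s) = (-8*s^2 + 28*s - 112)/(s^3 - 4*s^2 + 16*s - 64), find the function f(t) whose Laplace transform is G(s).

f(t) = -4*exp(4*t) + 3*sin(4*t) - 4*cos(4*t)

Factor the denominator: s^3 - 4*s^2 + 16*s - 64 = (s - 4)*(s^2 + 16).
Partial fraction decomposition gives [-4/(s - 4)] + [-4*s/(s^2 + 16)] + [12/(s^2 + 16)].
Invert each term: -4/(s - 4) ↔ -4e^(4t); -4·s/(s^2 + 16) ↔ -4cos(4t); 3·4/(s^2 + 16) ↔ 3sin(4t).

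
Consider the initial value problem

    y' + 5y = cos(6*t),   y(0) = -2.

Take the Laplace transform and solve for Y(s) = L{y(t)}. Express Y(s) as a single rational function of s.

Y(s) = (-2*s^2 + s - 72)/(s^3 + 5*s^2 + 36*s + 180)

Transform both sides with L{·}.
The derivative rules (L{y'} = sY - y(0) = sY - (-2)) turn the left side into (s + 5)Y - (-2).
The right side is L{cos(6*t)} = s/(s^2 + 36).
So (s + 5)Y = s/(s^2 + 36) + (-2).
Isolate Y and clear denominators.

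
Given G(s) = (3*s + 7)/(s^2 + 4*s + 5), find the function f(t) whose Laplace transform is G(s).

Complete the square in the denominator: s^2 + 4*s + 5 = (s + 2)^2 + 1^2.
Split the numerator to match: 3*s + 7 = 3·(s + 2) + 1·1.
Invert each term: 3·(s + 2)/((s + 2)^2 + 1) ↔ 3e^(-2t)cos(t); 1·1/((s + 2)^2 + 1) ↔ e^(-2t)sin(t).

f(t) = exp(-2*t)*sin(t) + 3*exp(-2*t)*cos(t)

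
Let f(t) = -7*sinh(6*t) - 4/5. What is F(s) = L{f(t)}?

The transform is linear, so treat each term independently.
(-7)·[L{sinh(6t)} = 6/(s^2 - 36)]; L{-4/5} = (-4/5)/s.

F(s) = -42/(s^2 - 36) - 4/(5*s)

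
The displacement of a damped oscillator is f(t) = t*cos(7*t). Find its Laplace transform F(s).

F(s) = (s - 7)*(s + 7)/(s^2 + 49)^2

L{cos(7t)} = s/(s^2 + 49).
Then apply L{t·g(t)} = -d/ds[G(s)] with G(s) = s/(s^2 + 49):
differentiating 1 time and applying the sign gives (s - 7)*(s + 7)/(s^2 + 49)^2.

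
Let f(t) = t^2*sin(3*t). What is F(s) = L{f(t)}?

L{sin(3t)} = 3/(s^2 + 9).
Then apply L{t^2·g(t)} = (-1)^2 d^2/ds^2[G(s)] with G(s) = 3/(s^2 + 9):
differentiating 2 times and applying the sign gives 18*(s^2 - 3)/(s^2 + 9)^3.

F(s) = 18*(s^2 - 3)/(s^2 + 9)^3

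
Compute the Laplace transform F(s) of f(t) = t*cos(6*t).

F(s) = (s - 6)*(s + 6)/(s^2 + 36)^2

L{cos(6t)} = s/(s^2 + 36).
Then apply L{t·g(t)} = -d/ds[G(s)] with G(s) = s/(s^2 + 36):
differentiating 1 time and applying the sign gives (s - 6)*(s + 6)/(s^2 + 36)^2.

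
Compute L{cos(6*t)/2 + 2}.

Apply the Laplace transform termwise.
L{2} = 2/s; (1/2)·[L{cos(6t)} = s/(s^2 + 36)].

s/(2*(s^2 + 36)) + 2/s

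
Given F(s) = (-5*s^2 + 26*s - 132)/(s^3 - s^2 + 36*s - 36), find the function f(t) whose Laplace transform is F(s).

f(t) = -3*exp(t) + 4*sin(6*t) - 2*cos(6*t)

Factor the denominator: s^3 - s^2 + 36*s - 36 = (s - 1)*(s^2 + 36).
Partial fraction decomposition gives [-3/(s - 1)] + [-2*s/(s^2 + 36)] + [24/(s^2 + 36)].
Invert each term: -3/(s - 1) ↔ -3e^(t); -2·s/(s^2 + 36) ↔ -2cos(6t); 4·6/(s^2 + 36) ↔ 4sin(6t).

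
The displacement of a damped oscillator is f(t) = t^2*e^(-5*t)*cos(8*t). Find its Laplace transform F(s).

F(s) = 2*(s + 5)*(s^2 + 10*s - 167)/(s^2 + 10*s + 89)^3

L{cos(8t)} = s/(s^2 + 64).
Multiplying by e^(-5t) shifts s → s + 5, so L{e^(-5*t)*cos(8*t)} = (s + 5)/((s + 5)^2 + 64).
Then apply L{t^2·g(t)} = (-1)^2 d^2/ds^2[G(s)] with G(s) = (s + 5)/((s + 5)^2 + 64):
differentiating 2 times and applying the sign gives 2*(s + 5)*(s^2 + 10*s - 167)/(s^2 + 10*s + 89)^3.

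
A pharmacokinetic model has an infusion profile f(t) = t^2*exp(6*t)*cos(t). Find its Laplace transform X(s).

X(s) = 2*(s - 6)*(s^2 - 12*s + 33)/(s^2 - 12*s + 37)^3

L{cos(t)} = s/(s^2 + 1).
Multiplying by e^(6t) shifts s → s - 6, so L{exp(6*t)*cos(t)} = (s - 6)/((s - 6)^2 + 1).
Then apply L{t^2·g(t)} = (-1)^2 d^2/ds^2[G(s)] with G(s) = (s - 6)/((s - 6)^2 + 1):
differentiating 2 times and applying the sign gives 2*(s - 6)*(s^2 - 12*s + 33)/(s^2 - 12*s + 37)^3.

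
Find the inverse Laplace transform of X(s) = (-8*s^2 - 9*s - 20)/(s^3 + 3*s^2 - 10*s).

Factor the denominator: s^3 + 3*s^2 - 10*s = s*(s - 2)*(s + 5).
Partial fraction decomposition gives [-5/(s - 2)] + [-5/(s + 5)] + [2/s].
Invert each term: -5/(s - 2) ↔ -5e^(2t); -5/(s + 5) ↔ -5e^(-5t); 2/(s - 0) ↔ 2e^(0t).

-5*exp(2*t) + 2 - 5*exp(-5*t)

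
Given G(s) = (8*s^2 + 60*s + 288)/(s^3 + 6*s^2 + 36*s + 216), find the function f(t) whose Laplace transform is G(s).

Factor the denominator: s^3 + 6*s^2 + 36*s + 216 = (s + 6)*(s^2 + 36).
Partial fraction decomposition gives [3/(s + 6)] + [5*s/(s^2 + 36)] + [30/(s^2 + 36)].
Invert each term: 3/(s + 6) ↔ 3e^(-6t); 5·s/(s^2 + 36) ↔ 5cos(6t); 5·6/(s^2 + 36) ↔ 5sin(6t).

f(t) = 5*sin(6*t) + 5*cos(6*t) + 3*exp(-6*t)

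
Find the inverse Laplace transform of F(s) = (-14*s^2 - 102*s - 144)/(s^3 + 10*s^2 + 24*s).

-6 - 5*exp(-4*t) - 3*exp(-6*t)

Factor the denominator: s^3 + 10*s^2 + 24*s = s*(s + 4)*(s + 6).
Partial fraction decomposition gives [-6/s] + [-5/(s + 4)] + [-3/(s + 6)].
Invert each term: -6/(s - 0) ↔ -6e^(0t); -5/(s + 4) ↔ -5e^(-4t); -3/(s + 6) ↔ -3e^(-6t).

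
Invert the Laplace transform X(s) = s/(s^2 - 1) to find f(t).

Since L{cosh(t)} = s/(s^2 - 1), the inverse is cosh(t).

f(t) = cosh(t)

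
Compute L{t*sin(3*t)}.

6*s/(s^2 + 9)^2

L{sin(3t)} = 3/(s^2 + 9).
Then apply L{t·g(t)} = -d/ds[G(s)] with G(s) = 3/(s^2 + 9):
differentiating 1 time and applying the sign gives 6*s/(s^2 + 9)^2.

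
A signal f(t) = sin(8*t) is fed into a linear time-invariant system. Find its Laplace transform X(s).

X(s) = 8/(s^2 + 64)

L{sin(8t)} = 8/(s^2 + 64).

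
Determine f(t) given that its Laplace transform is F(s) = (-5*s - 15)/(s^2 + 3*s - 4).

Factor the denominator: s^2 + 3*s - 4 = (s - 1)*(s + 4).
Partial fraction decomposition gives [-1/(s + 4)] + [-4/(s - 1)].
Invert each term: -1/(s + 4) ↔ -e^(-4t); -4/(s - 1) ↔ -4e^(t).

f(t) = -4*exp(t) - exp(-4*t)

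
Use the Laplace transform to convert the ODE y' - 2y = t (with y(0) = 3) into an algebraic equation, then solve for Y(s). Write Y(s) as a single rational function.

Laplace-transform each side.
The derivative rules (L{y'} = sY - y(0) = sY - 3) turn the left side into (s - 2)Y - (3).
The right side is L{t} = s^(-2).
So (s - 2)Y = s^(-2) + (3).
Solve for Y(s) and write it as one ratio of polynomials.

Y(s) = (3*s^2 + 1)/(s^3 - 2*s^2)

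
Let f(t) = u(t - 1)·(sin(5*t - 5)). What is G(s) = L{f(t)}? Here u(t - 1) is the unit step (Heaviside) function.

G(s) = 5*exp(-s)/(s^2 + 25)

By the second shifting theorem, L{u(t - c)·g(t - c)} = e^(-cs)·H(s) with c = 1 and H(s) = L{g(t)}.
L{sin(5t)} = 5/(s^2 + 25).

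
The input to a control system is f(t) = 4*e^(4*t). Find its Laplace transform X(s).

L{4} = 4/s.
By the first shifting theorem, multiplying by e^(4t) replaces s with s - 4.

X(s) = 4/(s - 4)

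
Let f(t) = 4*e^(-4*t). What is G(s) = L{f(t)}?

G(s) = 4/(s + 4)

L{4} = 4/s.
By the first shifting theorem, multiplying by e^(-4t) replaces s with s + 4.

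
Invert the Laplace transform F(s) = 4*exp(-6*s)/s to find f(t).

f(t) = Heaviside(t - 6)*(4)

The factor e^(-6s) signals a time shift by c = 6 (second shifting theorem).
L{4} = 4/s, so L^-1{4/s} = 4.
Hence the inverse is u(t - 6) times that function evaluated at t - 6.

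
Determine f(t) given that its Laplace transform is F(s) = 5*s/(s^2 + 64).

Since L{cos(8t)} = s/(s^2 + 64), the inverse is cos(8*t), scaled by 5.

f(t) = 5*cos(8*t)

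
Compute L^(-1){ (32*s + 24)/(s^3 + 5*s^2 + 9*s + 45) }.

4*sin(3*t) + 4*cos(3*t) - 4*exp(-5*t)

Factor the denominator: s^3 + 5*s^2 + 9*s + 45 = (s + 5)*(s^2 + 9).
Partial fraction decomposition gives [-4/(s + 5)] + [4*s/(s^2 + 9)] + [12/(s^2 + 9)].
Invert each term: -4/(s + 5) ↔ -4e^(-5t); 4·s/(s^2 + 9) ↔ 4cos(3t); 4·3/(s^2 + 9) ↔ 4sin(3t).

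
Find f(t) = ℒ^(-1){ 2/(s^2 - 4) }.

Since L{sinh(2t)} = 2/(s^2 - 4), the inverse is sinh(2*t).

f(t) = sinh(2*t)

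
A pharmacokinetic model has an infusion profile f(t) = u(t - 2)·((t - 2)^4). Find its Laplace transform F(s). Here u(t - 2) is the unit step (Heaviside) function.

By the second shifting theorem, L{u(t - c)·g(t - c)} = e^(-cs)·G(s) with c = 2 and G(s) = L{g(t)}.
L{t^4} = 4!/s^5 = 24/s^5.

F(s) = 24*exp(-2*s)/s^5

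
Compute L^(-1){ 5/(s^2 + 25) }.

Since L{sin(5t)} = 5/(s^2 + 25), the inverse is sin(5*t).

sin(5*t)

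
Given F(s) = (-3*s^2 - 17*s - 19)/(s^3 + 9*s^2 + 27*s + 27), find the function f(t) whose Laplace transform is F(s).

f(t) = 5*t^2*exp(-3*t)/2 + t*exp(-3*t) - 3*exp(-3*t)

Factor the denominator: s^3 + 9*s^2 + 27*s + 27 = (s + 3)^3.
Partial fraction decomposition gives [-3/(s + 3)] + [(s + 3)^(-2)] + [5/(s + 3)^3].
Invert each term: -3/(s + 3) ↔ -3e^(-3t); 1/(s + 3)^2 ↔ t·e^(-3t); 5/(s + 3)^3 ↔ (5/2)t^2·e^(-3t).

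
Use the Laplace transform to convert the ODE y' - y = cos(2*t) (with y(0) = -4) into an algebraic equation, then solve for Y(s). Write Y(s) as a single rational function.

Apply the Laplace transform to the equation.
The derivative rules (L{y'} = sY - y(0) = sY - (-4)) turn the left side into (s - 1)Y - (-4).
The right side is L{cos(2*t)} = s/(s^2 + 4).
So (s - 1)Y = s/(s^2 + 4) + (-4).
Divide through and combine into a single rational function.

Y(s) = (-4*s^2 + s - 16)/(s^3 - s^2 + 4*s - 4)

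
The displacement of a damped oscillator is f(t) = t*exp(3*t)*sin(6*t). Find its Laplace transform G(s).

L{sin(6t)} = 6/(s^2 + 36).
Multiplying by e^(3t) shifts s → s - 3, so L{exp(3*t)*sin(6*t)} = 6/((s - 3)^2 + 36).
Then apply L{t·g(t)} = -d/ds[H(s)] with H(s) = 6/((s - 3)^2 + 36):
differentiating 1 time and applying the sign gives 12*(s - 3)/(s^2 - 6*s + 45)^2.

G(s) = 12*(s - 3)/(s^2 - 6*s + 45)^2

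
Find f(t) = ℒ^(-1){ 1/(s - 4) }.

f(t) = exp(4*t)

Since L{e^(4t)} = 1/(s - 4), the inverse is e^(4*t).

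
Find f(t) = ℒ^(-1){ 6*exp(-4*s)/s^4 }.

The factor e^(-4s) signals a time shift by c = 4 (second shifting theorem).
L{t^3} = 3!/s^4 = 6/s^4, so L^-1{6/s^4} = t^3.
Hence the inverse is u(t - 4) times that function evaluated at t - 4.

f(t) = Heaviside(t - 4)*((t - 4)^3)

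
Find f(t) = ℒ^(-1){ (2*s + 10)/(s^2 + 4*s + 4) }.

f(t) = 6*t*exp(-2*t) + 2*exp(-2*t)

Factor the denominator: s^2 + 4*s + 4 = (s + 2)^2.
Partial fraction decomposition gives [2/(s + 2)] + [6/(s + 2)^2].
Invert each term: 2/(s + 2) ↔ 2e^(-2t); 6/(s + 2)^2 ↔ 6t·e^(-2t).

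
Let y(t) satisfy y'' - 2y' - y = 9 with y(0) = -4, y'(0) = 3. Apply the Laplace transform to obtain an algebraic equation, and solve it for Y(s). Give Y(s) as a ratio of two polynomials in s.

Y(s) = (-4*s^2 + 11*s + 9)/(s^3 - 2*s^2 - s)

Apply the Laplace transform to the equation.
Using L{y''} = s^2 Y - s·y(0) - y'(0) and L{y'} = sY - y(0), with y(0) = -4, y'(0) = 3, the left side becomes (s^2 - 2*s - 1)Y - (-4*s + 11).
The right side is L{9} = 9/s.
So (s^2 - 2*s - 1)Y = 9/s + (-4*s + 11).
Solve for Y(s) and write it as one ratio of polynomials.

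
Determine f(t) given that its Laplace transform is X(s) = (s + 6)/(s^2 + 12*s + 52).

Rewrite the denominator: s^2 + 12*s + 52 = (s + 6)^2 + 16.
The form in (s + 6) signals a first-shifting-theorem factor e^(-6t).
Since L{cos(4t)} = s/(s^2 + 16), the inverse is e^(-6*t)*cos(4*t).

f(t) = exp(-6*t)*cos(4*t)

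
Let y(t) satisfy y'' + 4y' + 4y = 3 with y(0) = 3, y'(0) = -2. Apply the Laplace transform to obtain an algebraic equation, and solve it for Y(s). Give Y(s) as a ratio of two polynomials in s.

Take the Laplace transform of both sides.
With L{y''} = s^2 Y - s·y(0) - y'(0) and L{y'} = sY - y(0), with y(0) = 3, y'(0) = -2: the LHS transforms to (s^2 + 4*s + 4)Y - (3*s + 10).
The right side is L{3} = 3/s.
So (s^2 + 4*s + 4)Y = 3/s + (3*s + 10).
Isolate Y and clear denominators.

Y(s) = (3*s^2 + 10*s + 3)/(s^3 + 4*s^2 + 4*s)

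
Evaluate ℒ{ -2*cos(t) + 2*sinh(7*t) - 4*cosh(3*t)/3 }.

-2*s/(s^2 + 1) - 4*s/(3*(s^2 - 9)) + 14/(s^2 - 49)

By linearity of the Laplace transform, transform each term separately.
(-2)·[L{cos(t)} = s/(s^2 + 1)]; (-4/3)·[L{cosh(3t)} = s/(s^2 - 9)]; (2)·[L{sinh(7t)} = 7/(s^2 - 49)].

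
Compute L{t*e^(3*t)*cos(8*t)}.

L{cos(8t)} = s/(s^2 + 64).
Multiplying by e^(3t) shifts s → s - 3, so L{e^(3*t)*cos(8*t)} = (s - 3)/((s - 3)^2 + 64).
Then apply L{t·g(t)} = -d/ds[G(s)] with G(s) = (s - 3)/((s - 3)^2 + 64):
differentiating 1 time and applying the sign gives (s - 11)*(s + 5)/(s^2 - 6*s + 73)^2.

(s - 11)*(s + 5)/(s^2 - 6*s + 73)^2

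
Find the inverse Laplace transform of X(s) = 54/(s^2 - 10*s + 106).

6*exp(5*t)*sin(9*t)

Rewrite the denominator: s^2 - 10*s + 106 = (s - 5)^2 + 81.
The form in (s - 5) signals a first-shifting-theorem factor e^(5t).
Since L{sin(9t)} = 9/(s^2 + 81), the inverse is e^(5*t)*sin(9*t), scaled by 6.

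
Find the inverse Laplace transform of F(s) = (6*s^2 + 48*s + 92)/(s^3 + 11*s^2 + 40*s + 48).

Factor the denominator: s^3 + 11*s^2 + 40*s + 48 = (s + 3)*(s + 4)^2.
Partial fraction decomposition gives [4/(s + 4)] + [4/(s + 4)^2] + [2/(s + 3)].
Invert each term: 4/(s + 4) ↔ 4e^(-4t); 4/(s + 4)^2 ↔ 4t·e^(-4t); 2/(s + 3) ↔ 2e^(-3t).

4*t*exp(-4*t) + 2*exp(-3*t) + 4*exp(-4*t)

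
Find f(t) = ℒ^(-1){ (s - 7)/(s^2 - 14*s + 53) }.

f(t) = exp(7*t)*cos(2*t)

Rewrite the denominator: s^2 - 14*s + 53 = (s - 7)^2 + 4.
The form in (s - 7) signals a first-shifting-theorem factor e^(7t).
Since L{cos(2t)} = s/(s^2 + 4), the inverse is e^(7*t)*cos(2*t).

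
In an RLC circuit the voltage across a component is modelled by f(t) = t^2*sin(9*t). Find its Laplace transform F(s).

F(s) = 54*(s^2 - 27)/(s^2 + 81)^3

L{sin(9t)} = 9/(s^2 + 81).
Then apply L{t^2·g(t)} = (-1)^2 d^2/ds^2[G(s)] with G(s) = 9/(s^2 + 81):
differentiating 2 times and applying the sign gives 54*(s^2 - 27)/(s^2 + 81)^3.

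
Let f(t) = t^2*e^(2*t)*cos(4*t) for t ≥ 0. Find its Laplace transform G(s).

L{cos(4t)} = s/(s^2 + 16).
Multiplying by e^(2t) shifts s → s - 2, so L{e^(2*t)*cos(4*t)} = (s - 2)/((s - 2)^2 + 16).
Then apply L{t^2·g(t)} = (-1)^2 d^2/ds^2[H(s)] with H(s) = (s - 2)/((s - 2)^2 + 16):
differentiating 2 times and applying the sign gives 2*(s - 2)*(s^2 - 4*s - 44)/(s^2 - 4*s + 20)^3.

G(s) = 2*(s - 2)*(s^2 - 4*s - 44)/(s^2 - 4*s + 20)^3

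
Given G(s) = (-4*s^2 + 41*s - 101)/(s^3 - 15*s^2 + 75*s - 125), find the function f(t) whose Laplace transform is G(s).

f(t) = 2*t^2*exp(5*t) + t*exp(5*t) - 4*exp(5*t)

Factor the denominator: s^3 - 15*s^2 + 75*s - 125 = (s - 5)^3.
Partial fraction decomposition gives [-4/(s - 5)] + [(s - 5)^(-2)] + [4/(s - 5)^3].
Invert each term: -4/(s - 5) ↔ -4e^(5t); 1/(s - 5)^2 ↔ t·e^(5t); 4/(s - 5)^3 ↔ (2)t^2·e^(5t).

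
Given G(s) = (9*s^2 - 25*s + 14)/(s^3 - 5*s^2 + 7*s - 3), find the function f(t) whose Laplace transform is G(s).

f(t) = t*exp(t) + 5*exp(3*t) + 4*exp(t)

Factor the denominator: s^3 - 5*s^2 + 7*s - 3 = (s - 3)*(s - 1)^2.
Partial fraction decomposition gives [4/(s - 1)] + [(s - 1)^(-2)] + [5/(s - 3)].
Invert each term: 4/(s - 1) ↔ 4e^(t); 1/(s - 1)^2 ↔ t·e^(t); 5/(s - 3) ↔ 5e^(3t).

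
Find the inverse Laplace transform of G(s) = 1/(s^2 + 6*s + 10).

Rewrite the denominator: s^2 + 6*s + 10 = (s + 3)^2 + 1.
The form in (s + 3) signals a first-shifting-theorem factor e^(-3t).
Since L{sin(t)} = 1/(s^2 + 1), the inverse is e^(-3*t)*sin(t).

exp(-3*t)*sin(t)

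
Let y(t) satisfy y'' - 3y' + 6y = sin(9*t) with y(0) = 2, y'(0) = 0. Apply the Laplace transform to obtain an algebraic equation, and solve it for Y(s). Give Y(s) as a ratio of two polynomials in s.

Take the Laplace transform of both sides.
With L{y''} = s^2 Y - s·y(0) - y'(0) and L{y'} = sY - y(0), with y(0) = 2, y'(0) = 0: the LHS transforms to (s^2 - 3*s + 6)Y - (2*s - 6).
The right side is L{sin(9*t)} = 9/(s^2 + 81).
So (s^2 - 3*s + 6)Y = 9/(s^2 + 81) + (2*s - 6).
Isolate Y and clear denominators.

Y(s) = (2*s^3 - 6*s^2 + 162*s - 477)/(s^4 - 3*s^3 + 87*s^2 - 243*s + 486)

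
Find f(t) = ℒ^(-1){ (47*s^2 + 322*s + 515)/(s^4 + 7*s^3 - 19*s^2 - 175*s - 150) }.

f(t) = 5*exp(5*t) - 2*exp(-t) + 2*exp(-5*t) - 5*exp(-6*t)

Factor the denominator: s^4 + 7*s^3 - 19*s^2 - 175*s - 150 = (s - 5)*(s + 1)*(s + 5)*(s + 6).
Partial fraction decomposition gives [-5/(s + 6)] + [-2/(s + 1)] + [5/(s - 5)] + [2/(s + 5)].
Invert each term: -5/(s + 6) ↔ -5e^(-6t); -2/(s + 1) ↔ -2e^(-t); 5/(s - 5) ↔ 5e^(5t); 2/(s + 5) ↔ 2e^(-5t).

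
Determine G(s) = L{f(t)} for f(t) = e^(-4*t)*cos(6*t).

G(s) = (s + 4)/((s + 4)^2 + 36)

L{cos(6t)} = s/(s^2 + 36).
By the first shifting theorem, multiplying by e^(-4t) replaces s with s + 4.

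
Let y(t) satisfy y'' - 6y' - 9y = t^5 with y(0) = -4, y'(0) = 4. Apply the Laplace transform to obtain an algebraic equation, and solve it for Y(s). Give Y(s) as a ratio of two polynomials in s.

Apply the Laplace transform to the equation.
Using L{y''} = s^2 Y - s·y(0) - y'(0) and L{y'} = sY - y(0), with y(0) = -4, y'(0) = 4, the left side becomes (s^2 - 6*s - 9)Y - (-4*s + 28).
The right side is L{t^5} = 120/s^6.
So (s^2 - 6*s - 9)Y = 120/s^6 + (-4*s + 28).
Isolate Y and clear denominators.

Y(s) = (-4*s^7 + 28*s^6 + 120)/(s^8 - 6*s^7 - 9*s^6)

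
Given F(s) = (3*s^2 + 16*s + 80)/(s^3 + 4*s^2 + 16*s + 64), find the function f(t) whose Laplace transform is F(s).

f(t) = 3*sin(4*t) + cos(4*t) + 2*exp(-4*t)

Factor the denominator: s^3 + 4*s^2 + 16*s + 64 = (s + 4)*(s^2 + 16).
Partial fraction decomposition gives [2/(s + 4)] + [s/(s^2 + 16)] + [12/(s^2 + 16)].
Invert each term: 2/(s + 4) ↔ 2e^(-4t); 1·s/(s^2 + 16) ↔ cos(4t); 3·4/(s^2 + 16) ↔ 3sin(4t).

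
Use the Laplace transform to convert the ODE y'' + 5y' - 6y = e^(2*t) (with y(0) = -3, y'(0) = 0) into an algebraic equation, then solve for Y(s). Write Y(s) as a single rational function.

Apply the Laplace transform to the equation.
With L{y''} = s^2 Y - s·y(0) - y'(0) and L{y'} = sY - y(0), with y(0) = -3, y'(0) = 0: the LHS transforms to (s^2 + 5*s - 6)Y - (-3*s - 15).
The right side is L{e^(2*t)} = 1/(s - 2).
So (s^2 + 5*s - 6)Y = 1/(s - 2) + (-3*s - 15).
Isolate Y and clear denominators.

Y(s) = (-3*s^2 - 9*s + 31)/(s^3 + 3*s^2 - 16*s + 12)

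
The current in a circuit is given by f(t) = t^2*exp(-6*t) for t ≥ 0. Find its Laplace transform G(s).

L{e^(-6t)} = 1/(s + 6).
Then apply L{t^2·g(t)} = (-1)^2 d^2/ds^2[H(s)] with H(s) = 1/(s + 6):
differentiating 2 times and applying the sign gives 2/(s + 6)^3.

G(s) = 2/(s + 6)^3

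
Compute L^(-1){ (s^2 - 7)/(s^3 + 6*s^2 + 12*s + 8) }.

Factor the denominator: s^3 + 6*s^2 + 12*s + 8 = (s + 2)^3.
Partial fraction decomposition gives [1/(s + 2)] + [-4/(s + 2)^2] + [-3/(s + 2)^3].
Invert each term: 1/(s + 2) ↔ e^(-2t); -4/(s + 2)^2 ↔ -4t·e^(-2t); -3/(s + 2)^3 ↔ (-3/2)t^2·e^(-2t).

-3*t^2*exp(-2*t)/2 - 4*t*exp(-2*t) + exp(-2*t)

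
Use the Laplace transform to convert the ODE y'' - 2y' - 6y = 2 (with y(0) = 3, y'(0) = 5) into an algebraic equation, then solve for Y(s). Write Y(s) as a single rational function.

Laplace-transform each side.
Using L{y''} = s^2 Y - s·y(0) - y'(0) and L{y'} = sY - y(0), with y(0) = 3, y'(0) = 5, the left side becomes (s^2 - 2*s - 6)Y - (3*s - 1).
The right side is L{2} = 2/s.
So (s^2 - 2*s - 6)Y = 2/s + (3*s - 1).
Solve for Y(s) and write it as one ratio of polynomials.

Y(s) = (3*s^2 - s + 2)/(s^3 - 2*s^2 - 6*s)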